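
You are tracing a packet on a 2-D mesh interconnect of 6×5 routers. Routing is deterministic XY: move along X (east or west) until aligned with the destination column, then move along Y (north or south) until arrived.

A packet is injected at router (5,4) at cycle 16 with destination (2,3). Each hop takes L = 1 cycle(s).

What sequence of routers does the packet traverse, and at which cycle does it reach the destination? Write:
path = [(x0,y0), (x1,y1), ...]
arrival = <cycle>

  0. router=(5,4) cycle=16 (inject)
  1. router=(4,4) cycle=17 dir=W
  2. router=(3,4) cycle=18 dir=W
  3. router=(2,4) cycle=19 dir=W
  4. router=(2,3) cycle=20 dir=S

path = [(5,4), (4,4), (3,4), (2,4), (2,3)]
arrival = 20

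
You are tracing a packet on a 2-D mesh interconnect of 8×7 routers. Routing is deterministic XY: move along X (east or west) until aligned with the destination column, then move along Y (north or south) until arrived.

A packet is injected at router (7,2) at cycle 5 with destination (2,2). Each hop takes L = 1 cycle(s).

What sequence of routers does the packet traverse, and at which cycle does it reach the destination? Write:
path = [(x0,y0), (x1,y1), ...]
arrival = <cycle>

hop 0: (7,2) @ cyc 5
hop 1: (6,2) @ cyc 6  [W]
hop 2: (5,2) @ cyc 7  [W]
hop 3: (4,2) @ cyc 8  [W]
hop 4: (3,2) @ cyc 9  [W]
hop 5: (2,2) @ cyc 10  [W]

path = [(7,2), (6,2), (5,2), (4,2), (3,2), (2,2)]
arrival = 10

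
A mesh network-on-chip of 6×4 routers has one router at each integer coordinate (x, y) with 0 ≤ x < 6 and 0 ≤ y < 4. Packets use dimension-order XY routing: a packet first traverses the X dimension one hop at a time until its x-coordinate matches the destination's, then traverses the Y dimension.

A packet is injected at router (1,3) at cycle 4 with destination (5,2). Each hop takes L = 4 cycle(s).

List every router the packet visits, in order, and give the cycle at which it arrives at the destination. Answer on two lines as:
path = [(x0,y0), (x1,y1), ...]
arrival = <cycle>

path = [(1,3), (2,3), (3,3), (4,3), (5,3), (5,2)]
arrival = 24

#0 — 1,3 | c4
#1 — 2,3 | c8 | E
#2 — 3,3 | c12 | E
#3 — 4,3 | c16 | E
#4 — 5,3 | c20 | E
#5 — 5,2 | c24 | S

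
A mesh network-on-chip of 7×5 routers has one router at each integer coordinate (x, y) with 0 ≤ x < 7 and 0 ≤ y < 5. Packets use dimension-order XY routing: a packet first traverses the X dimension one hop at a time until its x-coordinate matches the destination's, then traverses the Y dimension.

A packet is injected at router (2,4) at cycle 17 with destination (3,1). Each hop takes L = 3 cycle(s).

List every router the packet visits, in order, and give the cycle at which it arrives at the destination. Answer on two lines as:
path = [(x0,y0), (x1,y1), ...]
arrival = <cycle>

#0 — 2,4 | c17
#1 — 3,4 | c20 | E
#2 — 3,3 | c23 | S
#3 — 3,2 | c26 | S
#4 — 3,1 | c29 | S

path = [(2,4), (3,4), (3,3), (3,2), (3,1)]
arrival = 29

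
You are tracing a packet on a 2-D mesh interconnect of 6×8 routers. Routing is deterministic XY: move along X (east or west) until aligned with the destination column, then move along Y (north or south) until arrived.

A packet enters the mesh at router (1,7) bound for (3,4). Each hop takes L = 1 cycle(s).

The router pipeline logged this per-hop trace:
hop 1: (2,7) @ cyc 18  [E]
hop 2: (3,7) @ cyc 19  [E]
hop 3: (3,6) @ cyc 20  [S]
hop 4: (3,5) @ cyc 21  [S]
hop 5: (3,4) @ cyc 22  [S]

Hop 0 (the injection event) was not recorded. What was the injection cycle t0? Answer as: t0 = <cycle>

t0 = 17

cyc[1] = 18 and cyc[k] = t0 + k·L for every k.
Therefore t0 = 18 − L = 17.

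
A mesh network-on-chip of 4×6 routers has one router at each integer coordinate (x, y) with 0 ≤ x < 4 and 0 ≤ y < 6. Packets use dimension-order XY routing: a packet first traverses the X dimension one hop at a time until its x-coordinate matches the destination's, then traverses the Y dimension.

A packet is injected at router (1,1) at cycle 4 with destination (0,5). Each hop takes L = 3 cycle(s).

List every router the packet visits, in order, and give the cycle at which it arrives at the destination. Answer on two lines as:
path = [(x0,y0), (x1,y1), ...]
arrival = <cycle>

src (1,1)  cyc=4
W→(0,1)  cyc=7
N→(0,2)  cyc=10
N→(0,3)  cyc=13
N→(0,4)  cyc=16
N→(0,5)  cyc=19

path = [(1,1), (0,1), (0,2), (0,3), (0,4), (0,5)]
arrival = 19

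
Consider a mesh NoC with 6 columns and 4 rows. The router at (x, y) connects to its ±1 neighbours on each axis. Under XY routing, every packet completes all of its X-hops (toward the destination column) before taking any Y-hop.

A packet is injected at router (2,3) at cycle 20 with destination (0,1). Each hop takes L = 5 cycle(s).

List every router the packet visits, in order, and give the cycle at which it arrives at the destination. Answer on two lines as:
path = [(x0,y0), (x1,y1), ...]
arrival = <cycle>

path = [(2,3), (1,3), (0,3), (0,2), (0,1)]
arrival = 40

  0. router=(2,3) cycle=20 (inject)
  1. router=(1,3) cycle=25 dir=W
  2. router=(0,3) cycle=30 dir=W
  3. router=(0,2) cycle=35 dir=S
  4. router=(0,1) cycle=40 dir=S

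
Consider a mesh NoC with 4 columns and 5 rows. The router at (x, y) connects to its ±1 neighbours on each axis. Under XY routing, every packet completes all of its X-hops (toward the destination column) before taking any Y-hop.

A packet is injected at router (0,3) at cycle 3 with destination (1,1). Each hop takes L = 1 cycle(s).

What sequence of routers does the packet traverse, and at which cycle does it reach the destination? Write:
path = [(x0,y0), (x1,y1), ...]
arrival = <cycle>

path = [(0,3), (1,3), (1,2), (1,1)]
arrival = 6

hop 0: (0,3) @ cyc 3
hop 1: (1,3) @ cyc 4  [E]
hop 2: (1,2) @ cyc 5  [S]
hop 3: (1,1) @ cyc 6  [S]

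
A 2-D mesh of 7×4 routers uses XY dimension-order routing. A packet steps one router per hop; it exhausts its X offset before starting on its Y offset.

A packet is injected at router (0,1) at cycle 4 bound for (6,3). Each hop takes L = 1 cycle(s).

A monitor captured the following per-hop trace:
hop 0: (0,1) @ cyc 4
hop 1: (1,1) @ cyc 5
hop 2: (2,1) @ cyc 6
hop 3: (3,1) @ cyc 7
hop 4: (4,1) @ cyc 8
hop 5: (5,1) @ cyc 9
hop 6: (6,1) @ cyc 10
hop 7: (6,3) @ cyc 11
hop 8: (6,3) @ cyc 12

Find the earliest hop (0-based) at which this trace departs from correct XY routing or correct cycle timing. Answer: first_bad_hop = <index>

first_bad_hop = 7

hop 1: step (+1,+0), +1 cyc — ok
hop 2: step (+1,+0), +1 cyc — ok
hop 3: step (+1,+0), +1 cyc — ok
hop 4: step (+1,+0), +1 cyc — ok
hop 5: step (+1,+0), +1 cyc — ok
hop 6: step (+1,+0), +1 cyc — ok
hop 7: step (+0,+2), +1 cyc — BAD: non-unit step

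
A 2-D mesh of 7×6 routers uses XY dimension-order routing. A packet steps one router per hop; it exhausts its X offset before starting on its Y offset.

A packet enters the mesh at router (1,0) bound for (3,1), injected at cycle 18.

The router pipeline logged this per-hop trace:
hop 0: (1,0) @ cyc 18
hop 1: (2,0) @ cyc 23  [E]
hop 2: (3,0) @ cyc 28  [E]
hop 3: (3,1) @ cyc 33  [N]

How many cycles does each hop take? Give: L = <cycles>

L = 5

Between hops 0 and 1 the cycle counter advances 23 − 18 = 5.
Per-hop latency L = Δcyc = 5.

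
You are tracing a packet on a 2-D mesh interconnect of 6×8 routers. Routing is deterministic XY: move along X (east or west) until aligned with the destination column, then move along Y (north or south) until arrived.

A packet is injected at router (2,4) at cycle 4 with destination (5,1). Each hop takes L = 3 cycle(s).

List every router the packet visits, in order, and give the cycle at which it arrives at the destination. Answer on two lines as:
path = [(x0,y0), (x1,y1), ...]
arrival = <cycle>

path = [(2,4), (3,4), (4,4), (5,4), (5,3), (5,2), (5,1)]
arrival = 22

[0] x=2 y=4 t=4
[1] x=3 y=4 t=7 →E
[2] x=4 y=4 t=10 →E
[3] x=5 y=4 t=13 →E
[4] x=5 y=3 t=16 →S
[5] x=5 y=2 t=19 →S
[6] x=5 y=1 t=22 →S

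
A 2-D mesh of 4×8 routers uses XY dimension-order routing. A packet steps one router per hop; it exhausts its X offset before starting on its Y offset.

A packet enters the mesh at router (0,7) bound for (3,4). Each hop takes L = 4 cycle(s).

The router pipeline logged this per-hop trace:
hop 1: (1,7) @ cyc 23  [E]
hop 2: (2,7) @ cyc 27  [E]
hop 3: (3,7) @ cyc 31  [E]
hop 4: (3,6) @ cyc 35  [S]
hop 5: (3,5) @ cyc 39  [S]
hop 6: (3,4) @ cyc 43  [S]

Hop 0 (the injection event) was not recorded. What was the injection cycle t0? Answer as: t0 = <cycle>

The first recorded entry is hop 1 at cycle 23.
Therefore t0 = 23 − L = 19.

t0 = 19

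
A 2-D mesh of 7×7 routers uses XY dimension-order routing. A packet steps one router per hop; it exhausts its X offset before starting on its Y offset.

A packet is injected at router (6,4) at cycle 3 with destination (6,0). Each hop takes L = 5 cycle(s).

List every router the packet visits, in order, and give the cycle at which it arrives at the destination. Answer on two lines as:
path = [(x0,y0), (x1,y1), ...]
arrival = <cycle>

hop 0: (6,4) @ cyc 3
hop 1: (6,3) @ cyc 8  [S]
hop 2: (6,2) @ cyc 13  [S]
hop 3: (6,1) @ cyc 18  [S]
hop 4: (6,0) @ cyc 23  [S]

path = [(6,4), (6,3), (6,2), (6,1), (6,0)]
arrival = 23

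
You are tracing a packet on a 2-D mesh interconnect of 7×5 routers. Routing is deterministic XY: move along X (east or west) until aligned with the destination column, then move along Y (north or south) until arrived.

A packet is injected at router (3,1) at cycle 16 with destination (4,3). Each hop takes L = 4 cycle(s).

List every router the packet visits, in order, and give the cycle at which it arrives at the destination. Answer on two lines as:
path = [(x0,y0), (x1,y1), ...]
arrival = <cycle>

path = [(3,1), (4,1), (4,2), (4,3)]
arrival = 28

src (3,1)  cyc=16
E→(4,1)  cyc=20
N→(4,2)  cyc=24
N→(4,3)  cyc=28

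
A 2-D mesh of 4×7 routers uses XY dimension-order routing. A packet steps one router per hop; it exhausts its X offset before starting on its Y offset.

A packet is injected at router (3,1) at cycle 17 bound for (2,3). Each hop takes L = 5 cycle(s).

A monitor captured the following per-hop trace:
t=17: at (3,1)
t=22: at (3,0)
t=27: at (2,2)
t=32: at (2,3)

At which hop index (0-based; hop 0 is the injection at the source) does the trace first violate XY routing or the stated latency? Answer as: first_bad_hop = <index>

first_bad_hop = 1

hop 1: step (+0,-1), +5 cyc — BAD: Y-move but x=3≠2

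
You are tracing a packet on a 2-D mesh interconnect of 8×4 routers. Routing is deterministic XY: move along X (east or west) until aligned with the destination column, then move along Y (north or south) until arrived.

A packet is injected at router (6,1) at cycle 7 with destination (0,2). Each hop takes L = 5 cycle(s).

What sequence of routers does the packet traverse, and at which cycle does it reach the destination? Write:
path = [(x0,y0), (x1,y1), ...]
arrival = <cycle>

path = [(6,1), (5,1), (4,1), (3,1), (2,1), (1,1), (0,1), (0,2)]
arrival = 42

#0 — 6,1 | c7
#1 — 5,1 | c12 | W
#2 — 4,1 | c17 | W
#3 — 3,1 | c22 | W
#4 — 2,1 | c27 | W
#5 — 1,1 | c32 | W
#6 — 0,1 | c37 | W
#7 — 0,2 | c42 | N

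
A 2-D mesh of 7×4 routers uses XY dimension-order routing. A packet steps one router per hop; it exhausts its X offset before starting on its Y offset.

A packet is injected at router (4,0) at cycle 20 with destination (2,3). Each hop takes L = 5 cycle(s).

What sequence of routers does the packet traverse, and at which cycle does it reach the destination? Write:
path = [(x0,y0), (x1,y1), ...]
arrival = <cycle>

hop 0: (4,0) @ cyc 20
hop 1: (3,0) @ cyc 25  [W]
hop 2: (2,0) @ cyc 30  [W]
hop 3: (2,1) @ cyc 35  [N]
hop 4: (2,2) @ cyc 40  [N]
hop 5: (2,3) @ cyc 45  [N]

path = [(4,0), (3,0), (2,0), (2,1), (2,2), (2,3)]
arrival = 45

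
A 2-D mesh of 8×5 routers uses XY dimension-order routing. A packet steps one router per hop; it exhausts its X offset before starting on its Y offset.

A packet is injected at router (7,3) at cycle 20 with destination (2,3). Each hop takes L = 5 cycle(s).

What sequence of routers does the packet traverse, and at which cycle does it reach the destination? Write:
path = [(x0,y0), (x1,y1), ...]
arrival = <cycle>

path = [(7,3), (6,3), (5,3), (4,3), (3,3), (2,3)]
arrival = 45

src (7,3)  cyc=20
W→(6,3)  cyc=25
W→(5,3)  cyc=30
W→(4,3)  cyc=35
W→(3,3)  cyc=40
W→(2,3)  cyc=45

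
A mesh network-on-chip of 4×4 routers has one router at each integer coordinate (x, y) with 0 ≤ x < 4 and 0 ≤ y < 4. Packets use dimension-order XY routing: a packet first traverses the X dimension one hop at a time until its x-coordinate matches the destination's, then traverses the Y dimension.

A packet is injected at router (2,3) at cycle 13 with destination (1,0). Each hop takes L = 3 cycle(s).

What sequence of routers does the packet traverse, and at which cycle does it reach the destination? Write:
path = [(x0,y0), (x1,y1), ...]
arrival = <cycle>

path = [(2,3), (1,3), (1,2), (1,1), (1,0)]
arrival = 25

src (2,3)  cyc=13
W→(1,3)  cyc=16
S→(1,2)  cyc=19
S→(1,1)  cyc=22
S→(1,0)  cyc=25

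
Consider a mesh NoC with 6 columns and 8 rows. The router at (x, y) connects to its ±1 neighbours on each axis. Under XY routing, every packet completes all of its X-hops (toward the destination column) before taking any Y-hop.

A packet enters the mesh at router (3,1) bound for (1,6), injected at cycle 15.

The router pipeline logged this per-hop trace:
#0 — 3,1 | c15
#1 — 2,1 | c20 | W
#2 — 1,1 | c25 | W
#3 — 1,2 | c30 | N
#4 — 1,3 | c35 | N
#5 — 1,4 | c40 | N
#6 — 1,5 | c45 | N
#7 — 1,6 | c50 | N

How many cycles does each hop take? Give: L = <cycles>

cyc[1] − cyc[0] = 20 − 15 = 5.
That increment is L by definition: L = 5.

L = 5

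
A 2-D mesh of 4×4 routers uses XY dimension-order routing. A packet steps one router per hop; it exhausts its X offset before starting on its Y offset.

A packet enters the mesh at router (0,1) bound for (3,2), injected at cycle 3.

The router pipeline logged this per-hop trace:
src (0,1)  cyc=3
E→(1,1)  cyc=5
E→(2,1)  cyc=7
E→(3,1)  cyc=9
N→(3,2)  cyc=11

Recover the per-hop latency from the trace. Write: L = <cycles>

cyc[1] − cyc[0] = 5 − 3 = 2.
Each hop adds L, hence L = 2.

L = 2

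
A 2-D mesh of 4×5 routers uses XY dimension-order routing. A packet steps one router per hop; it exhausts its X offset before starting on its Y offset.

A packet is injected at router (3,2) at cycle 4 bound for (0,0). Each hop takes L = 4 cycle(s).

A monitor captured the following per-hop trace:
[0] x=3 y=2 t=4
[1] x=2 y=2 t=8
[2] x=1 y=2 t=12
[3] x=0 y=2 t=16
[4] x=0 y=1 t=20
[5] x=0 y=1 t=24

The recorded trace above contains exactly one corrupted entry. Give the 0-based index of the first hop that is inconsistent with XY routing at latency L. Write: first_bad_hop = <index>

  1: Δx=-1 Δy=+0 Δt=4 [ok]
  2: Δx=-1 Δy=+0 Δt=4 [ok]
  3: Δx=-1 Δy=+0 Δt=4 [ok]
  4: Δx=+0 Δy=-1 Δt=4 [ok]
  5: Δx=+0 Δy=+0 Δt=4 [BAD: non-unit step]

first_bad_hop = 5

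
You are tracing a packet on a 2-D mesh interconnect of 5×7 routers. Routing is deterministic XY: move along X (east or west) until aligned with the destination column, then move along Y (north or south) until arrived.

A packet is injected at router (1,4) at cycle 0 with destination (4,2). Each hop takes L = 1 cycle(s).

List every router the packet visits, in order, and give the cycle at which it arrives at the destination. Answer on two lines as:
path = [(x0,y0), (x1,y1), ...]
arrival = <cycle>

path = [(1,4), (2,4), (3,4), (4,4), (4,3), (4,2)]
arrival = 5

t=0: at (1,4)
t=1: at (2,4) after E
t=2: at (3,4) after E
t=3: at (4,4) after E
t=4: at (4,3) after S
t=5: at (4,2) after S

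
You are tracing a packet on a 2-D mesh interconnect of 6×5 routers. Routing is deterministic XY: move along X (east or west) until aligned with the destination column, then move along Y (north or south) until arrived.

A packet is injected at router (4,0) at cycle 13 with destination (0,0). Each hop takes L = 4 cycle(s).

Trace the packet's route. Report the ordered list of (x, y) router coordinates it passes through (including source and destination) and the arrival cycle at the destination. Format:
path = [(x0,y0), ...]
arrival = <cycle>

#0 — 4,0 | c13
#1 — 3,0 | c17 | W
#2 — 2,0 | c21 | W
#3 — 1,0 | c25 | W
#4 — 0,0 | c29 | W

path = [(4,0), (3,0), (2,0), (1,0), (0,0)]
arrival = 29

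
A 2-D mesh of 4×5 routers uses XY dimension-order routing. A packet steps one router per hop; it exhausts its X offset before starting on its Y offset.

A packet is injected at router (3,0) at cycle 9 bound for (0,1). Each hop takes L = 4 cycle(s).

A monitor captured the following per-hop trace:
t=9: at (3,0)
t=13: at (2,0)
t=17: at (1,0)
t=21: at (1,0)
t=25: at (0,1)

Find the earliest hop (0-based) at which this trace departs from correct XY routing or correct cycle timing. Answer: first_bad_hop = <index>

first_bad_hop = 3

[1] (-1,+0) / 4c ⇒ ok
[2] (-1,+0) / 4c ⇒ ok
[3] (+0,+0) / 4c ⇒ BAD: non-unit step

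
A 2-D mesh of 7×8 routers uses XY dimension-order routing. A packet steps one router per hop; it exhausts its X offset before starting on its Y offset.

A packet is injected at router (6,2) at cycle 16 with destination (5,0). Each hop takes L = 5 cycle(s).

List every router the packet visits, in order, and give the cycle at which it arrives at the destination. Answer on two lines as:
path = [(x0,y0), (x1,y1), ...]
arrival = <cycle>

hop 0: (6,2) @ cyc 16
hop 1: (5,2) @ cyc 21  [W]
hop 2: (5,1) @ cyc 26  [S]
hop 3: (5,0) @ cyc 31  [S]

path = [(6,2), (5,2), (5,1), (5,0)]
arrival = 31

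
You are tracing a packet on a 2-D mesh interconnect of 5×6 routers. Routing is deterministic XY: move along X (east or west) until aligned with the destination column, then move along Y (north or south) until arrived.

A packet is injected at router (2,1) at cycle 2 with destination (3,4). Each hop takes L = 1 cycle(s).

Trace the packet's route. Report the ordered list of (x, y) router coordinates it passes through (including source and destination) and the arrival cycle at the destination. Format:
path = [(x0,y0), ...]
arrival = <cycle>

t=2: at (2,1)
t=3: at (3,1) after E
t=4: at (3,2) after N
t=5: at (3,3) after N
t=6: at (3,4) after N

path = [(2,1), (3,1), (3,2), (3,3), (3,4)]
arrival = 6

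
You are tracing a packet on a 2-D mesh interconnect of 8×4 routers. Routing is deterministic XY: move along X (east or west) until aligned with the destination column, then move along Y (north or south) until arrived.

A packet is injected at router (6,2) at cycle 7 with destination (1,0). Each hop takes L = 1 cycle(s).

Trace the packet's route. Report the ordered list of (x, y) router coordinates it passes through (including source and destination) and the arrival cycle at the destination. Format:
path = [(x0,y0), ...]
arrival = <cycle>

#0 — 6,2 | c7
#1 — 5,2 | c8 | W
#2 — 4,2 | c9 | W
#3 — 3,2 | c10 | W
#4 — 2,2 | c11 | W
#5 — 1,2 | c12 | W
#6 — 1,1 | c13 | S
#7 — 1,0 | c14 | S

path = [(6,2), (5,2), (4,2), (3,2), (2,2), (1,2), (1,1), (1,0)]
arrival = 14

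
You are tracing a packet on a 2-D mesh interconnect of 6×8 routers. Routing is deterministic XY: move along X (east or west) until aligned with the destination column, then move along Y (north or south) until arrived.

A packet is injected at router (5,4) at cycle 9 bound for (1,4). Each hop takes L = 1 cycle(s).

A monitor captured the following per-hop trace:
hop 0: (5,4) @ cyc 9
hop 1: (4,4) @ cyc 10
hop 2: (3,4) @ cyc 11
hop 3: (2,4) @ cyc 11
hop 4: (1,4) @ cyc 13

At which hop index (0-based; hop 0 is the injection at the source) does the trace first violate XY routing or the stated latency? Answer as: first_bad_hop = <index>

first_bad_hop = 3

  1: Δx=-1 Δy=+0 Δt=1 [ok]
  2: Δx=-1 Δy=+0 Δt=1 [ok]
  3: Δx=-1 Δy=+0 Δt=0 [BAD: Δcyc=0≠L]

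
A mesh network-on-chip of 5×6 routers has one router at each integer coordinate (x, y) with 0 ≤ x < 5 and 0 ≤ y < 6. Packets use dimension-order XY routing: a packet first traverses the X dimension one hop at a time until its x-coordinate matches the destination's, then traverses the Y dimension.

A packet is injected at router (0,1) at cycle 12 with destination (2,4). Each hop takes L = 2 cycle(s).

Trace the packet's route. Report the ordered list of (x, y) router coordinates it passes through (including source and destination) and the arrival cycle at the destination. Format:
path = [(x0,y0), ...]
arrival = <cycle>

#0 — 0,1 | c12
#1 — 1,1 | c14 | E
#2 — 2,1 | c16 | E
#3 — 2,2 | c18 | N
#4 — 2,3 | c20 | N
#5 — 2,4 | c22 | N

path = [(0,1), (1,1), (2,1), (2,2), (2,3), (2,4)]
arrival = 22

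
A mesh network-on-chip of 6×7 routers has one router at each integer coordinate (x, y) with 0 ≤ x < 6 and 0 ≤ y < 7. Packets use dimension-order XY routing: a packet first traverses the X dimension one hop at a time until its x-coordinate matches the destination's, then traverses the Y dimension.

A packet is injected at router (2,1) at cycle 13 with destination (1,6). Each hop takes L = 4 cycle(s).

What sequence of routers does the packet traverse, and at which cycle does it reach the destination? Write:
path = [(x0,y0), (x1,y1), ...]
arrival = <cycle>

path = [(2,1), (1,1), (1,2), (1,3), (1,4), (1,5), (1,6)]
arrival = 37

[0] x=2 y=1 t=13
[1] x=1 y=1 t=17 →W
[2] x=1 y=2 t=21 →N
[3] x=1 y=3 t=25 →N
[4] x=1 y=4 t=29 →N
[5] x=1 y=5 t=33 →N
[6] x=1 y=6 t=37 →N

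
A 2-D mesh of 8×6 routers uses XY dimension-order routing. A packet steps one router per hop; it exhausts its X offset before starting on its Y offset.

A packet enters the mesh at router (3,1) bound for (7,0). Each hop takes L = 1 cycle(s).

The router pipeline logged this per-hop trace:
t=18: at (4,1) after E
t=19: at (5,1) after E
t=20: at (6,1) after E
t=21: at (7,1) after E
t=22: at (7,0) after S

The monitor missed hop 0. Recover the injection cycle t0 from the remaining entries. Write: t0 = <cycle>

At hop 1 the cycle is 18; in general cyc_k = t0 + kL.
So t0 = 18 − 1·1 = 17.

t0 = 17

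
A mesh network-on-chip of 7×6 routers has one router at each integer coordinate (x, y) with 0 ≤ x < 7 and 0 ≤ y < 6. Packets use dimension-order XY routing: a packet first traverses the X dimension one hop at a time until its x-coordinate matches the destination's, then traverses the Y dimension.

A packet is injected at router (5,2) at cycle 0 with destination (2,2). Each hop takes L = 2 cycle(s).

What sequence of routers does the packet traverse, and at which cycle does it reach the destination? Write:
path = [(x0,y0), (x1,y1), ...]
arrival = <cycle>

path = [(5,2), (4,2), (3,2), (2,2)]
arrival = 6

src (5,2)  cyc=0
W→(4,2)  cyc=2
W→(3,2)  cyc=4
W→(2,2)  cyc=6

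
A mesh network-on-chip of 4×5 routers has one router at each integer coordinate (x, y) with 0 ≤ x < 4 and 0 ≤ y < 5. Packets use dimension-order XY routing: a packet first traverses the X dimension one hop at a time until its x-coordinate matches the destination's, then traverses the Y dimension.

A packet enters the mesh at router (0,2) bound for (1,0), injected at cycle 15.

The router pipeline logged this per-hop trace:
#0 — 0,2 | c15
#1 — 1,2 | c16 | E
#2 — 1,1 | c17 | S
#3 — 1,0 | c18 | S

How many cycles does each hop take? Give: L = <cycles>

From hop 0 (15) to hop 1 (16): +1 cycles.
One hop costs L cycles, so L = 1.

L = 1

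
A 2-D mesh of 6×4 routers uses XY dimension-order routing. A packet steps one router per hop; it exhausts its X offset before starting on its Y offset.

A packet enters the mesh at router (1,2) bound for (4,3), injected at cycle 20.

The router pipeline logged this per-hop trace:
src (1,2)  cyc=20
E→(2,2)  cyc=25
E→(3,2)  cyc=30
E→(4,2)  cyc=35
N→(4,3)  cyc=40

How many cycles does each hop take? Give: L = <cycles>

From hop 0 (20) to hop 1 (25): +5 cycles.
One hop costs L cycles, so L = 5.

L = 5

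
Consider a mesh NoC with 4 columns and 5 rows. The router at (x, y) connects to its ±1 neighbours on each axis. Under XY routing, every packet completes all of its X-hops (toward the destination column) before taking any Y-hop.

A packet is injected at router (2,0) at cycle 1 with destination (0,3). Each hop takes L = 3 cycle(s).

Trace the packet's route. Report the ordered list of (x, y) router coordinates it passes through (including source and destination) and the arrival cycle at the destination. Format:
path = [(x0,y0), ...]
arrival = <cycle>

path = [(2,0), (1,0), (0,0), (0,1), (0,2), (0,3)]
arrival = 16

hop 0: (2,0) @ cyc 1
hop 1: (1,0) @ cyc 4  [W]
hop 2: (0,0) @ cyc 7  [W]
hop 3: (0,1) @ cyc 10  [N]
hop 4: (0,2) @ cyc 13  [N]
hop 5: (0,3) @ cyc 16  [N]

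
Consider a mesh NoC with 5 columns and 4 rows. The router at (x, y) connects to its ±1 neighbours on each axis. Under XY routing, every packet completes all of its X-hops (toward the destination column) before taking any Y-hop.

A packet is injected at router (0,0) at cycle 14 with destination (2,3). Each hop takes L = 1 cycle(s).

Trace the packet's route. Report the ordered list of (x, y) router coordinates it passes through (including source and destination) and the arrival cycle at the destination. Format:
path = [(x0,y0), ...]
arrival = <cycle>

src (0,0)  cyc=14
E→(1,0)  cyc=15
E→(2,0)  cyc=16
N→(2,1)  cyc=17
N→(2,2)  cyc=18
N→(2,3)  cyc=19

path = [(0,0), (1,0), (2,0), (2,1), (2,2), (2,3)]
arrival = 19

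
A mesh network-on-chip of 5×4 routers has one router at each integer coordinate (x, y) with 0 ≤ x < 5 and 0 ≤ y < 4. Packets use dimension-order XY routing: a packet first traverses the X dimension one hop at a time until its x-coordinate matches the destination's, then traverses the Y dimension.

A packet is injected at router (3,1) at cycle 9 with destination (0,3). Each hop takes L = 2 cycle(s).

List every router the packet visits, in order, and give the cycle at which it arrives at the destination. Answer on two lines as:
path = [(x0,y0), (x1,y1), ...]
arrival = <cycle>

  0. router=(3,1) cycle=9 (inject)
  1. router=(2,1) cycle=11 dir=W
  2. router=(1,1) cycle=13 dir=W
  3. router=(0,1) cycle=15 dir=W
  4. router=(0,2) cycle=17 dir=N
  5. router=(0,3) cycle=19 dir=N

path = [(3,1), (2,1), (1,1), (0,1), (0,2), (0,3)]
arrival = 19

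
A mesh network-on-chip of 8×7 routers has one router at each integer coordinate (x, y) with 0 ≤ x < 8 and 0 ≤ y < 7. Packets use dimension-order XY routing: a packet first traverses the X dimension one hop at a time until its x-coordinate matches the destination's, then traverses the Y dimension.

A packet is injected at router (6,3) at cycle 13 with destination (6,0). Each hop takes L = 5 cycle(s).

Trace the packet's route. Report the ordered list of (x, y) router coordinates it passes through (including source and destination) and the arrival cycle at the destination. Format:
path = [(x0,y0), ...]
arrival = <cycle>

path = [(6,3), (6,2), (6,1), (6,0)]
arrival = 28

  0. router=(6,3) cycle=13 (inject)
  1. router=(6,2) cycle=18 dir=S
  2. router=(6,1) cycle=23 dir=S
  3. router=(6,0) cycle=28 dir=S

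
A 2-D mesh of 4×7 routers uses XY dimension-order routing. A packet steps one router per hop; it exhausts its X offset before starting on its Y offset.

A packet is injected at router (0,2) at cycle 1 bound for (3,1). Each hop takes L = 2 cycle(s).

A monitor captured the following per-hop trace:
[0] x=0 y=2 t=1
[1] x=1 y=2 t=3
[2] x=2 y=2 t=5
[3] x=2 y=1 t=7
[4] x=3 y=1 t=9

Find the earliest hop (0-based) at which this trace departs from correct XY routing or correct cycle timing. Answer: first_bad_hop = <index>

first_bad_hop = 3

[1] (+1,+0) / 2c ⇒ ok
[2] (+1,+0) / 2c ⇒ ok
[3] (+0,-1) / 2c ⇒ BAD: Y-move but x=2≠3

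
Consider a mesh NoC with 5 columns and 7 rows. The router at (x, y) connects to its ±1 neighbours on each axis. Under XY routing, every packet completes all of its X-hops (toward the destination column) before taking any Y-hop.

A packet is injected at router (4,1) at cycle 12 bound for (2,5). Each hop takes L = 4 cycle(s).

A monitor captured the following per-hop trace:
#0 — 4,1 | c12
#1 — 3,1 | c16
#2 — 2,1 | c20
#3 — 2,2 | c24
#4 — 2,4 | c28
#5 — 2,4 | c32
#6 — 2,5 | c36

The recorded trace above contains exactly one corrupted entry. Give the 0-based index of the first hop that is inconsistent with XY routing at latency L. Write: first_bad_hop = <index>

[1] (-1,+0) / 4c ⇒ ok
[2] (-1,+0) / 4c ⇒ ok
[3] (+0,+1) / 4c ⇒ ok
[4] (+0,+2) / 4c ⇒ BAD: non-unit step

first_bad_hop = 4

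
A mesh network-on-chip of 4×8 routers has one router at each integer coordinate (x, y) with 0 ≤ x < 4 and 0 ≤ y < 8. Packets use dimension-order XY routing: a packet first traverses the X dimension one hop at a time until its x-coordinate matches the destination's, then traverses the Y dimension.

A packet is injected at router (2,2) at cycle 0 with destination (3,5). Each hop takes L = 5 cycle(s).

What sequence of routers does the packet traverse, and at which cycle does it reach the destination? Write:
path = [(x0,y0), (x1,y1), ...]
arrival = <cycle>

path = [(2,2), (3,2), (3,3), (3,4), (3,5)]
arrival = 20

  0. router=(2,2) cycle=0 (inject)
  1. router=(3,2) cycle=5 dir=E
  2. router=(3,3) cycle=10 dir=N
  3. router=(3,4) cycle=15 dir=N
  4. router=(3,5) cycle=20 dir=N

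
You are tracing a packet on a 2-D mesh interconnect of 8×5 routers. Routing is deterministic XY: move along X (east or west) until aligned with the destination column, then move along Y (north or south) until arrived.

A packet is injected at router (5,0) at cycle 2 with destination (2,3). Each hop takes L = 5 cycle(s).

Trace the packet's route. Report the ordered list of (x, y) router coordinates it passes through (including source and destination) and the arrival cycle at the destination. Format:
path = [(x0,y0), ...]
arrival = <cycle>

path = [(5,0), (4,0), (3,0), (2,0), (2,1), (2,2), (2,3)]
arrival = 32

#0 — 5,0 | c2
#1 — 4,0 | c7 | W
#2 — 3,0 | c12 | W
#3 — 2,0 | c17 | W
#4 — 2,1 | c22 | N
#5 — 2,2 | c27 | N
#6 — 2,3 | c32 | N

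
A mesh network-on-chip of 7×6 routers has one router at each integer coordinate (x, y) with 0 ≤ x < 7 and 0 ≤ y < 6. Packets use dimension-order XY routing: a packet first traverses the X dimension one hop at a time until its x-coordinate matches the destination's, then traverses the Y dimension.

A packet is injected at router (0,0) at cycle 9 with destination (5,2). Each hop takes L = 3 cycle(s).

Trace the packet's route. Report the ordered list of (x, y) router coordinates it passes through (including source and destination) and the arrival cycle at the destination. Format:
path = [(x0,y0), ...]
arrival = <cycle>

  0. router=(0,0) cycle=9 (inject)
  1. router=(1,0) cycle=12 dir=E
  2. router=(2,0) cycle=15 dir=E
  3. router=(3,0) cycle=18 dir=E
  4. router=(4,0) cycle=21 dir=E
  5. router=(5,0) cycle=24 dir=E
  6. router=(5,1) cycle=27 dir=N
  7. router=(5,2) cycle=30 dir=N

path = [(0,0), (1,0), (2,0), (3,0), (4,0), (5,0), (5,1), (5,2)]
arrival = 30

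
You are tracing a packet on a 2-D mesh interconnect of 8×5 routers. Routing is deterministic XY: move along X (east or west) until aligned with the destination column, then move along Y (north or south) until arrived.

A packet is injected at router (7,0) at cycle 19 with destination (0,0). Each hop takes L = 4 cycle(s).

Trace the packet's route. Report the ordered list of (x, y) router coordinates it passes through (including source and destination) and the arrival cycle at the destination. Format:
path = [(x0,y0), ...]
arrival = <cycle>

t=19: at (7,0)
t=23: at (6,0) after W
t=27: at (5,0) after W
t=31: at (4,0) after W
t=35: at (3,0) after W
t=39: at (2,0) after W
t=43: at (1,0) after W
t=47: at (0,0) after W

path = [(7,0), (6,0), (5,0), (4,0), (3,0), (2,0), (1,0), (0,0)]
arrival = 47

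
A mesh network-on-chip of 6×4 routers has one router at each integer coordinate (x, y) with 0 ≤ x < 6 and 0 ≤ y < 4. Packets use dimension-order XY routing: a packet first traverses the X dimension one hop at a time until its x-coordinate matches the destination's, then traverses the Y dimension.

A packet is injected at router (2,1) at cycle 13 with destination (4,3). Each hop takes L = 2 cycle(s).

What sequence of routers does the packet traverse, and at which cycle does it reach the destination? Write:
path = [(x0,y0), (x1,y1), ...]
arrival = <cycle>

path = [(2,1), (3,1), (4,1), (4,2), (4,3)]
arrival = 21

#0 — 2,1 | c13
#1 — 3,1 | c15 | E
#2 — 4,1 | c17 | E
#3 — 4,2 | c19 | N
#4 — 4,3 | c21 | N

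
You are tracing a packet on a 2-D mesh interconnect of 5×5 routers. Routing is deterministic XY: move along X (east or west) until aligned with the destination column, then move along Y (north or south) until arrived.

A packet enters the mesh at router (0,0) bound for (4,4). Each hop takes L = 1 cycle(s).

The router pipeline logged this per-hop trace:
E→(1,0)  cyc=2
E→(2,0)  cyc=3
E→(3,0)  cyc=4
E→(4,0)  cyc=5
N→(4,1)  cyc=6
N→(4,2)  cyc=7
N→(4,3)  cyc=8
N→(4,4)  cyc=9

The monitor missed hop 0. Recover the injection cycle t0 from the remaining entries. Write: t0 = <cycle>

Hop 1 reached at cycle 2; hop k is at t0 + k·L.
Therefore t0 = 2 − L = 1.

t0 = 1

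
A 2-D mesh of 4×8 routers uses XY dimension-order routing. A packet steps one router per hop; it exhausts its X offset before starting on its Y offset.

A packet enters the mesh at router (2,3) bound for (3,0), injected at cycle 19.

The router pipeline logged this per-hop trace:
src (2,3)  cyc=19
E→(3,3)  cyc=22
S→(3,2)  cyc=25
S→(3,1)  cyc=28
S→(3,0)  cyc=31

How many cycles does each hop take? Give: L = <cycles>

From hop 0 (19) to hop 1 (22): +3 cycles.
One hop costs L cycles, so L = 3.

L = 3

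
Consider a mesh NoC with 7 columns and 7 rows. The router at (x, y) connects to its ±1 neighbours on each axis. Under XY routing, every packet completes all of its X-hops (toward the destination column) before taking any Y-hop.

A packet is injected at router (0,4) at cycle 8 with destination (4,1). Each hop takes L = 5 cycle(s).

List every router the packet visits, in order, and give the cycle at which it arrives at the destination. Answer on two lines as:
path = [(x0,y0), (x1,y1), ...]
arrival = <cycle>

path = [(0,4), (1,4), (2,4), (3,4), (4,4), (4,3), (4,2), (4,1)]
arrival = 43

hop 0: (0,4) @ cyc 8
hop 1: (1,4) @ cyc 13  [E]
hop 2: (2,4) @ cyc 18  [E]
hop 3: (3,4) @ cyc 23  [E]
hop 4: (4,4) @ cyc 28  [E]
hop 5: (4,3) @ cyc 33  [S]
hop 6: (4,2) @ cyc 38  [S]
hop 7: (4,1) @ cyc 43  [S]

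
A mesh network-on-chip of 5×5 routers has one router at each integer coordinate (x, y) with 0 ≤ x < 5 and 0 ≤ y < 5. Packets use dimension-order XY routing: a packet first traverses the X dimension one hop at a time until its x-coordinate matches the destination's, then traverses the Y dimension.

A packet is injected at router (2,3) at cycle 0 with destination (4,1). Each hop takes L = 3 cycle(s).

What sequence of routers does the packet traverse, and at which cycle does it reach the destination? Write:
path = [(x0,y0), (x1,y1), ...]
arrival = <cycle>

[0] x=2 y=3 t=0
[1] x=3 y=3 t=3 →E
[2] x=4 y=3 t=6 →E
[3] x=4 y=2 t=9 →S
[4] x=4 y=1 t=12 →S

path = [(2,3), (3,3), (4,3), (4,2), (4,1)]
arrival = 12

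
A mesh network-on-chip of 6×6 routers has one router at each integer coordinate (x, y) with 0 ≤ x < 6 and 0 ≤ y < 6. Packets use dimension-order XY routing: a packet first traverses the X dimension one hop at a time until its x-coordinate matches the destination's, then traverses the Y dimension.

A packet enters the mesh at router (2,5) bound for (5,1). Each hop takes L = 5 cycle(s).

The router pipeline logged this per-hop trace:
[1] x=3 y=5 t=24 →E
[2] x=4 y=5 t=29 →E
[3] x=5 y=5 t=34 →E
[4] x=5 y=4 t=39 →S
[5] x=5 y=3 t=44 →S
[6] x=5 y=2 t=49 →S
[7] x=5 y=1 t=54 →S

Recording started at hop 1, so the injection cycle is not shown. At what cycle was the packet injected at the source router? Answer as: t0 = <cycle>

t0 = 19

The first recorded entry is hop 1 at cycle 24.
So t0 = 24 − 1·5 = 19.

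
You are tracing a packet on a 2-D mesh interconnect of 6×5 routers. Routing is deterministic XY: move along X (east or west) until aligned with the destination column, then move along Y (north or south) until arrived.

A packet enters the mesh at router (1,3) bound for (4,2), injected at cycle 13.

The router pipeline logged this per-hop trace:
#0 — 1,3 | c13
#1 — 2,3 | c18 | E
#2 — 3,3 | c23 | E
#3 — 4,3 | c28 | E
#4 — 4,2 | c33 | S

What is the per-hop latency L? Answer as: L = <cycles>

L = 5

From hop 0 (13) to hop 1 (18): +5 cycles.
That increment is L by definition: L = 5.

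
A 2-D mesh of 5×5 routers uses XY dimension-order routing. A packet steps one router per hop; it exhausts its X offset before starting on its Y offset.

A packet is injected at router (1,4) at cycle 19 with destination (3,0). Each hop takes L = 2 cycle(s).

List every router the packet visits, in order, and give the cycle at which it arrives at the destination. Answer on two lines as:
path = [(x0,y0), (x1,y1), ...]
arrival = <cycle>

path = [(1,4), (2,4), (3,4), (3,3), (3,2), (3,1), (3,0)]
arrival = 31

hop 0: (1,4) @ cyc 19
hop 1: (2,4) @ cyc 21  [E]
hop 2: (3,4) @ cyc 23  [E]
hop 3: (3,3) @ cyc 25  [S]
hop 4: (3,2) @ cyc 27  [S]
hop 5: (3,1) @ cyc 29  [S]
hop 6: (3,0) @ cyc 31  [S]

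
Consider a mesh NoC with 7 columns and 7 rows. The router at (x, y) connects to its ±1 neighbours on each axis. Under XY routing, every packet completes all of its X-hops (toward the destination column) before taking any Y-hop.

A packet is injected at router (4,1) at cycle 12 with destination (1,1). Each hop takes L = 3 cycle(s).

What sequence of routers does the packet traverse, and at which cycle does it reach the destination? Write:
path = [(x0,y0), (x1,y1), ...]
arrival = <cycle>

path = [(4,1), (3,1), (2,1), (1,1)]
arrival = 21

#0 — 4,1 | c12
#1 — 3,1 | c15 | W
#2 — 2,1 | c18 | W
#3 — 1,1 | c21 | W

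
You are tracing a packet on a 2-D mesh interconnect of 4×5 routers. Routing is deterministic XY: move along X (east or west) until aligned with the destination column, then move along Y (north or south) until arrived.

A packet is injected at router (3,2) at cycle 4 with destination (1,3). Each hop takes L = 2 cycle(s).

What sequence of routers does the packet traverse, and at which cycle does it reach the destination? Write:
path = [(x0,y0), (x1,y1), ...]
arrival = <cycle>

path = [(3,2), (2,2), (1,2), (1,3)]
arrival = 10

[0] x=3 y=2 t=4
[1] x=2 y=2 t=6 →W
[2] x=1 y=2 t=8 →W
[3] x=1 y=3 t=10 →N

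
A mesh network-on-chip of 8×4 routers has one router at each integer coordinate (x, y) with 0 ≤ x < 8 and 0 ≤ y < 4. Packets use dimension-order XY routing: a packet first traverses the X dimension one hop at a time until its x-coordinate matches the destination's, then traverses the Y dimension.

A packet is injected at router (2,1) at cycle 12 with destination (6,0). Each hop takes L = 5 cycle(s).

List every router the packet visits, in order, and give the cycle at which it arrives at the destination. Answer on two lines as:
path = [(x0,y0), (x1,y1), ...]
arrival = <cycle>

#0 — 2,1 | c12
#1 — 3,1 | c17 | E
#2 — 4,1 | c22 | E
#3 — 5,1 | c27 | E
#4 — 6,1 | c32 | E
#5 — 6,0 | c37 | S

path = [(2,1), (3,1), (4,1), (5,1), (6,1), (6,0)]
arrival = 37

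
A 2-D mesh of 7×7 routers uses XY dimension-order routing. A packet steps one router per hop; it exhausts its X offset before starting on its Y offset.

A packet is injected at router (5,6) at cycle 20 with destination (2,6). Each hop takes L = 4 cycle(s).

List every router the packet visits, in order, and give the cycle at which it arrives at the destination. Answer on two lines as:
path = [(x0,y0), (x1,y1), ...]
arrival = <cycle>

hop 0: (5,6) @ cyc 20
hop 1: (4,6) @ cyc 24  [W]
hop 2: (3,6) @ cyc 28  [W]
hop 3: (2,6) @ cyc 32  [W]

path = [(5,6), (4,6), (3,6), (2,6)]
arrival = 32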